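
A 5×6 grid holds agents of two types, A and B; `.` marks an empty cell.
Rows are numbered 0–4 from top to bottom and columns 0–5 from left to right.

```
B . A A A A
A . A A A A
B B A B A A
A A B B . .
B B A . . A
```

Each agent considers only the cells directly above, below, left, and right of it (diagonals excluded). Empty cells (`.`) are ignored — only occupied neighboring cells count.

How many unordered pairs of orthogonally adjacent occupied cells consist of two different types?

14

Scan each occupied cell's neighbors to the right and below so each pair is counted once.
From row 0: 1 unlike of 8 pairs (running 1/8).
From row 1: 2 unlike of 8 pairs (running 3/16).
From row 2: 6 unlike of 9 pairs (running 9/25).
From row 3: 4 unlike of 6 pairs (running 13/31).
From row 4: 1 unlike of 2 pairs (running 14/33).
Total adjacent occupied pairs: 33; unlike-type pairs: 14.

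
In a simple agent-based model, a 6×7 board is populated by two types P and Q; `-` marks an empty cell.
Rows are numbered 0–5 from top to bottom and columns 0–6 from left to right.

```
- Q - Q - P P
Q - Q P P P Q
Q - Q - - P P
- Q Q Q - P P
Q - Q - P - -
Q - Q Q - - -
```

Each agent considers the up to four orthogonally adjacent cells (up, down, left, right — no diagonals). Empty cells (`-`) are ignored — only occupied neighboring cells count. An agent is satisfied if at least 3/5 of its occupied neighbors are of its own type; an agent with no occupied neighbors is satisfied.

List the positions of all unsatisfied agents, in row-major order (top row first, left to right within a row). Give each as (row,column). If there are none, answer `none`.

Row 0: (0,1)Q 0/0 ✓ · (0,3)Q 0/1 ✗ · (0,5)P 2/2 ✓ · (0,6)P 1/2 ✗
Row 1: (1,0)Q 1/1 ✓ · (1,2)Q 1/2 ✗ · (1,3)P 1/3 ✗ · (1,4)P 2/2 ✓ · (1,5)P 3/4 ✓ · (1,6)Q 0/3 ✗
Row 2: (2,0)Q 1/1 ✓ · (2,2)Q 2/2 ✓ · (2,5)P 3/3 ✓ · (2,6)P 2/3 ✓
Row 3: (3,1)Q 1/1 ✓ · (3,2)Q 4/4 ✓ · (3,3)Q 1/1 ✓ · (3,5)P 2/2 ✓ · (3,6)P 2/2 ✓
Row 4: (4,0)Q 1/1 ✓ · (4,2)Q 2/2 ✓ · (4,4)P 0/0 ✓
Row 5: (5,0)Q 1/1 ✓ · (5,2)Q 2/2 ✓ · (5,3)Q 1/1 ✓

(0,3), (0,6), (1,2), (1,3), (1,6)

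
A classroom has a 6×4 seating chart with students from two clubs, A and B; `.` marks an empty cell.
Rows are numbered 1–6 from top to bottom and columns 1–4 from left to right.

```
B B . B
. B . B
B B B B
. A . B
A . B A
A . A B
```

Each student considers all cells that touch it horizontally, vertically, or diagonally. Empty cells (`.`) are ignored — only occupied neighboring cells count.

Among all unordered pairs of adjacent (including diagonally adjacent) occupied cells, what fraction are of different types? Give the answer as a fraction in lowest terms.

Scan each occupied cell's neighbors to the right and below (and the two forward diagonals) so each pair is counted once.
Row 1: B(1,1)–B(1,2)= B(1,1)–B(2,2)= B(1,2)–B(2,2)= B(1,4)–B(2,4)=  → 0/4 unlike.
Row 2: B(2,2)–B(3,2)= B(2,2)–B(3,3)= B(2,2)–B(3,1)= B(2,4)–B(3,4)= B(2,4)–B(3,3)=  → 0/5 unlike.
Row 3: B(3,1)–B(3,2)= B(3,1)–A(4,2)≠ B(3,2)–B(3,3)= B(3,2)–A(4,2)≠ B(3,3)–B(3,4)= B(3,3)–B(4,4)= B(3,3)–A(4,2)≠ B(3,4)–B(4,4)=  → 3/8 unlike.
Row 4: A(4,2)–B(5,3)≠ A(4,2)–A(5,1)= B(4,4)–A(5,4)≠ B(4,4)–B(5,3)=  → 2/4 unlike.
Row 5: A(5,1)–A(6,1)= B(5,3)–A(5,4)≠ B(5,3)–A(6,3)≠ B(5,3)–B(6,4)= A(5,4)–B(6,4)≠ A(5,4)–A(6,3)=  → 3/6 unlike.
Row 6: A(6,3)–B(6,4)≠  → 1/1 unlike.
Total adjacent occupied pairs: 28; unlike-type pairs: 9.
9/28 is already in lowest terms.

9/28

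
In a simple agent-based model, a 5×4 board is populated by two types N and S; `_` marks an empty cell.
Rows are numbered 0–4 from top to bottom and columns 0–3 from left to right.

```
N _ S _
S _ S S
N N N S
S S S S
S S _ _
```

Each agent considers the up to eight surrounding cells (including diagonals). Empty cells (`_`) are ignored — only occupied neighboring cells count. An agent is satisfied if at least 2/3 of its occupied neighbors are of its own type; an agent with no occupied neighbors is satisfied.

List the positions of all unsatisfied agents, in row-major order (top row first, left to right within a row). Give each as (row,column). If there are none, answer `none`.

(0,0)N 0/1 ✗
(0,2)S 2/2 ✓
(1,0)S 0/3 ✗
(1,2)S 3/5 ✗
(1,3)S 3/4 ✓
(2,0)N 1/4 ✗
(2,1)N 2/7 ✗
(2,2)N 1/7 ✗
(2,3)S 4/5 ✓
(3,0)S 3/5 ✗
(3,1)S 4/7 ✗
(3,2)S 4/6 ✓
(3,3)S 2/3 ✓
(4,0)S 3/3 ✓
(4,1)S 4/4 ✓

(0,0), (1,0), (1,2), (2,0), (2,1), (2,2), (3,0), (3,1)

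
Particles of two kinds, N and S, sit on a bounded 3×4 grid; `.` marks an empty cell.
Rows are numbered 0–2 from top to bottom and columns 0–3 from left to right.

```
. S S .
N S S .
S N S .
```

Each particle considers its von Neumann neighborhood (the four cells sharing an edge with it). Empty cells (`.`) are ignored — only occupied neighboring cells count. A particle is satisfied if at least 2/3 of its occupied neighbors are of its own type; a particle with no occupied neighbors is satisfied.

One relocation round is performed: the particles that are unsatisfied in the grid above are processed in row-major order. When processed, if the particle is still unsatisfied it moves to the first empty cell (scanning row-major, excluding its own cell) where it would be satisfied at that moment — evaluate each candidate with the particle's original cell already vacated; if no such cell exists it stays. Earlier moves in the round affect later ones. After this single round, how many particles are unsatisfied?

0

Initially unsatisfied (in order): (1,0), (1,1), (2,0), (2,1), (2,2).
  (1,0): no empty cell satisfies it; stays.
  (1,1) → (0,3).
  (2,0) → (1,3).
  (2,1) → (2,0).
  (2,2): now satisfied by earlier moves; stays.
Resulting grid:
. S S S
N . S S
N . S .
All satisfied now.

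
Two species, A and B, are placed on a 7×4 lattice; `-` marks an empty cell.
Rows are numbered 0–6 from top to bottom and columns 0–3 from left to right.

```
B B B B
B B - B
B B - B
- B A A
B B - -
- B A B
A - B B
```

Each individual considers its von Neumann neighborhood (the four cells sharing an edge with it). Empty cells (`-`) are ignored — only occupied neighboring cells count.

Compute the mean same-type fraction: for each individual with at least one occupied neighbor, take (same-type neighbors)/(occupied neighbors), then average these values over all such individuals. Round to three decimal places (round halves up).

0.783

Row 0: (0,0)B 2/2 · (0,1)B 3/3 · (0,2)B 2/2 · (0,3)B 2/2
Row 1: (1,0)B 3/3 · (1,1)B 3/3 · (1,3)B 2/2
Row 2: (2,0)B 2/2 · (2,1)B 3/3 · (2,3)B 1/2
Row 3: (3,1)B 2/3 · (3,2)A 1/2 · (3,3)A 1/2
Row 4: (4,0)B 1/1 · (4,1)B 3/3
Row 5: (5,1)B 1/2 · (5,2)A 0/3 · (5,3)B 1/2
Row 6: (6,0)A — no occupied neighbors · (6,2)B 1/2 · (6,3)B 2/2
Sum over 20 individuals: 2/2 + 3/3 + 2/2 + 2/2 + 3/3 + 3/3 + 2/2 + 2/2 + 3/3 + 1/2 + 2/3 + 1/2 + 1/2 + 1/1 + 3/3 + 1/2 + 0/3 + 1/2 + 1/2 + 2/2 = 47/3; mean = 47/3 ÷ 20 = 47/60 = 0.783333… → 0.783.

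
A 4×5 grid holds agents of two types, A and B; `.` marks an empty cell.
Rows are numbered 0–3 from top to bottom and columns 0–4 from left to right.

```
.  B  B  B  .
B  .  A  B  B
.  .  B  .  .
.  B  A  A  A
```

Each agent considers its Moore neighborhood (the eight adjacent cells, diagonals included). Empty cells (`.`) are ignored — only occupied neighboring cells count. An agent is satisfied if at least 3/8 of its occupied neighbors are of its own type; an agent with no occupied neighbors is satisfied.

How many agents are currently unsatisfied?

2

(0,1)B 2/3 satisfied
(0,2)B 3/4 satisfied
(0,3)B 3/4 satisfied
(1,0)B 1/1 satisfied
(1,2)A 0/5 not
(1,3)B 4/5 satisfied
(1,4)B 2/2 satisfied
(2,2)B 2/5 satisfied
(3,1)B 1/2 satisfied
(3,2)A 1/3 not
(3,3)A 2/3 satisfied
(3,4)A 1/1 satisfied
Unsatisfied: (1,2), (3,2) — 2 in total.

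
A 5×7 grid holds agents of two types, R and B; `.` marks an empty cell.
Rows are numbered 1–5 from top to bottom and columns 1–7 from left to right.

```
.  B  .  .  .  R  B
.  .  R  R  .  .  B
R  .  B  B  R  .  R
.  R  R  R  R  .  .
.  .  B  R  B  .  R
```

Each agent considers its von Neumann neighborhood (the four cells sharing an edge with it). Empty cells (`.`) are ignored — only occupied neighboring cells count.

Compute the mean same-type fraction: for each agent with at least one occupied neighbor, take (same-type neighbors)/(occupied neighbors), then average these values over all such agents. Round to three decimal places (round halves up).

Row 1: (1,2)B — no occupied neighbors · (1,6)R 0/1 · (1,7)B 1/2
Row 2: (2,3)R 1/2 · (2,4)R 1/2 · (2,7)B 1/2
Row 3: (3,1)R — no occupied neighbors · (3,3)B 1/3 · (3,4)B 1/4 · (3,5)R 1/2 · (3,7)R 0/1
Row 4: (4,2)R 1/1 · (4,3)R 2/4 · (4,4)R 3/4 · (4,5)R 2/3
Row 5: (5,3)B 0/2 · (5,4)R 1/3 · (5,5)B 0/2 · (5,7)R — no occupied neighbors
Sum over 16 agents: 0/1 + 1/2 + 1/2 + 1/2 + 1/2 + 1/3 + 1/4 + 1/2 + 0/1 + 1/1 + 2/4 + 3/4 + 2/3 + 0/2 + 1/3 + 0/2 = 19/3; mean = 19/3 ÷ 16 = 19/48 = 0.395833… → 0.396.

0.396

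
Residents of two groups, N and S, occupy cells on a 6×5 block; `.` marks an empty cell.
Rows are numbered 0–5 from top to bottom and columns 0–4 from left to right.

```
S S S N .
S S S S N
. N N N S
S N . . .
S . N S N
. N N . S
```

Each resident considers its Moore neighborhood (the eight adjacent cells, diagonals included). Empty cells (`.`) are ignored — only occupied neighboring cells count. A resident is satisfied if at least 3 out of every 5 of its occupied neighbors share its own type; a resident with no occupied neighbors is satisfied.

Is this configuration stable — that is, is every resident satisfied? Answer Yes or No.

No

Row 0: (0,0)S 3/3 ✓ · (0,1)S 5/5 ✓ · (0,2)S 4/5 ✓ · (0,3)N 1/4 ✗
Row 1: (1,0)S 3/4 ✓ · (1,1)S 5/7 ✓ · (1,2)S 4/8 ✗ · (1,3)S 3/7 ✗ · (1,4)N 2/4 ✗
Row 2: (2,1)N 2/6 ✗ · (2,2)N 3/6 ✗ · (2,3)N 2/5 ✗ · (2,4)S 1/3 ✗
Row 3: (3,0)S 1/3 ✗ · (3,1)N 3/5 ✓
Row 4: (4,0)S 1/3 ✗ · (4,2)N 3/4 ✓ · (4,3)S 1/4 ✗ · (4,4)N 0/2 ✗
Row 5: (5,1)N 2/3 ✓ · (5,2)N 2/3 ✓ · (5,4)S 1/2 ✗
For instance (0,3) has only 1/4 same-type neighbors, below 3/5.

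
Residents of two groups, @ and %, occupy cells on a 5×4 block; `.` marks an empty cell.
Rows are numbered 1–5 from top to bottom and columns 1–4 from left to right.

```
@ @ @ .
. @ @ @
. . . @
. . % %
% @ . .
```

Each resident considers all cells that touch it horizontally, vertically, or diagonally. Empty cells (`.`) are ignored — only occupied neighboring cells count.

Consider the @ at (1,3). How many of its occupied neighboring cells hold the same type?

Occupied neighbors of (1,3): (1,2)=@, (2,2)=@, (2,3)=@, (2,4)=@.
Same type (@): 4 of 4.

4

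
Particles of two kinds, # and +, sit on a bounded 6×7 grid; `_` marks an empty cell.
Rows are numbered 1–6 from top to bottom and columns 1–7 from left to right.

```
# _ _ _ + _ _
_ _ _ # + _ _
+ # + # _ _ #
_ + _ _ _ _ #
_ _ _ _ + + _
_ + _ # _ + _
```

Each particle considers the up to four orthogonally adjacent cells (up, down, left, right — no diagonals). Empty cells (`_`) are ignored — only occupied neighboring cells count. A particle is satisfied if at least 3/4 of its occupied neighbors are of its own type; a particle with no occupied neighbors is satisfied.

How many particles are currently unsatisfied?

Row 1: (1,1)# 0/0 ok · (1,5)+ 1/1 ok
Row 2: (2,4)# 1/2 unhappy · (2,5)+ 1/2 unhappy
Row 3: (3,1)+ 0/1 unhappy · (3,2)# 0/3 unhappy · (3,3)+ 0/2 unhappy · (3,4)# 1/2 unhappy · (3,7)# 1/1 ok
Row 4: (4,2)+ 0/1 unhappy · (4,7)# 1/1 ok
Row 5: (5,5)+ 1/1 ok · (5,6)+ 2/2 ok
Row 6: (6,2)+ 0/0 ok · (6,4)# 0/0 ok · (6,6)+ 1/1 ok
Unsatisfied: (2,4), (2,5), (3,1), (3,2), (3,3), (3,4), (4,2) — 7 in total.

7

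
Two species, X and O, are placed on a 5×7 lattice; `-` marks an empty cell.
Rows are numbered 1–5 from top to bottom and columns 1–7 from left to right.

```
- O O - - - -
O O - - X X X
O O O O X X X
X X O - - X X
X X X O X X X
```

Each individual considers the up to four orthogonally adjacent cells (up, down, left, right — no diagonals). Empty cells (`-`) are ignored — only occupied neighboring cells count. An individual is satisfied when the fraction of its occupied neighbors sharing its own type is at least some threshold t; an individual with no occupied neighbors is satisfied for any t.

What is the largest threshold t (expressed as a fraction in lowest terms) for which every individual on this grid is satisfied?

Row 1: (1,2)O 2/2 · (1,3)O 1/1
Row 2: (2,1)O 2/2 · (2,2)O 3/3 · (2,5)X 2/2 · (2,6)X 3/3 · (2,7)X 2/2
Row 3: (3,1)O 2/3 · (3,2)O 3/4 · (3,3)O 3/3 · (3,4)O 1/2 · (3,5)X 2/3 · (3,6)X 4/4 · (3,7)X 3/3
Row 4: (4,1)X 2/3 · (4,2)X 2/4 · (4,3)O 1/3 · (4,6)X 3/3 · (4,7)X 3/3
Row 5: (5,1)X 2/2 · (5,2)X 3/3 · (5,3)X 1/3 · (5,4)O 0/2 · (5,5)X 1/2 · (5,6)X 3/3 · (5,7)X 2/2
The smallest same-type fraction is 0/2 at (5,4), which reduces to 0/1. Any threshold above that leaves this individual unsatisfied.

0/1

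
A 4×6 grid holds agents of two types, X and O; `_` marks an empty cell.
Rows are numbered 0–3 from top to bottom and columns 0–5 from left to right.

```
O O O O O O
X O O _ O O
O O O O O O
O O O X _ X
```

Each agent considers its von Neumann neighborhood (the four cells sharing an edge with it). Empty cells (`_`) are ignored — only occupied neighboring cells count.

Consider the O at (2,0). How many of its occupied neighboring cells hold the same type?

Occupied neighbors of (2,0): (1,0)=X, (3,0)=O, (2,1)=O.
Same type (O): 2 of 3.

2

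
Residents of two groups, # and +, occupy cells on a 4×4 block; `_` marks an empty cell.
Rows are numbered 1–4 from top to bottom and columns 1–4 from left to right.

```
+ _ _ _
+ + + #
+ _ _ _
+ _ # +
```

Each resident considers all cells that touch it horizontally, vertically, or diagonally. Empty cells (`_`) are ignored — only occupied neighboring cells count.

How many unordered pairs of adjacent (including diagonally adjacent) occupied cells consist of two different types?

2

Scan each occupied cell's neighbors to the right and below (and the two forward diagonals) so each pair is counted once.
From row 1: 0 unlike of 2 pairs (running 0/2).
From row 2: 1 unlike of 5 pairs (running 1/7).
From row 3: 0 unlike of 1 pairs (running 1/8).
From row 4: 1 unlike of 1 pairs (running 2/9).
Total adjacent occupied pairs: 9; unlike-type pairs: 2.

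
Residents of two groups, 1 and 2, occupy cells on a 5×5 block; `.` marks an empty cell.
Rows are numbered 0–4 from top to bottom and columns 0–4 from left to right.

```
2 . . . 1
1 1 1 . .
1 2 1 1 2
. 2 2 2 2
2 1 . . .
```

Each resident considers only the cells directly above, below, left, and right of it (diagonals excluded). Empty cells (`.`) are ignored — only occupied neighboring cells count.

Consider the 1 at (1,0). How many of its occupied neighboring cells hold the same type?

2

Occupied neighbors of (1,0): (0,0)=2, (2,0)=1, (1,1)=1.
Same type (1): 2 of 3.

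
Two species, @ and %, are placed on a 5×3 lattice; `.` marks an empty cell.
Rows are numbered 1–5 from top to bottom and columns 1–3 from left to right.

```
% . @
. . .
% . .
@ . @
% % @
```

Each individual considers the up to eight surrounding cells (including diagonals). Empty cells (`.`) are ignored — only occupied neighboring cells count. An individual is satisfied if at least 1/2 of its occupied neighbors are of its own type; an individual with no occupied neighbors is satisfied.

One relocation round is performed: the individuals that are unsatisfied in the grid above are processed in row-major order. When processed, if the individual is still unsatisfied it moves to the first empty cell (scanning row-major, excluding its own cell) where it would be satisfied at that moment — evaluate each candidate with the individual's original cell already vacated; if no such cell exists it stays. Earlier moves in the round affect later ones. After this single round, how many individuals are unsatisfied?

0

Initially unsatisfied (in order): (3,1), (4,1), (5,2).
  (3,1) → (1,2).
  (4,1) → (2,3).
  (5,2) → (2,1).
Resulting grid:
% % @
% . @
. . .
. . @
% . @
All satisfied now.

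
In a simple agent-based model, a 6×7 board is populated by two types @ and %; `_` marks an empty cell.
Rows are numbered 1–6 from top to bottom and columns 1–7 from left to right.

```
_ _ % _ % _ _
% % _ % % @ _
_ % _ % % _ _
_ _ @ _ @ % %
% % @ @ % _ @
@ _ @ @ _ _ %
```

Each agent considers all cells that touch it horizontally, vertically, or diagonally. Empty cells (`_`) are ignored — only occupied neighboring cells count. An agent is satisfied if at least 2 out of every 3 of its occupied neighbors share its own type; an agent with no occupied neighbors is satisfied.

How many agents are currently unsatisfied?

12

(1,3)% 2/2 satisfied
(1,5)% 2/3 satisfied
(2,1)% 2/2 satisfied
(2,2)% 3/3 satisfied
(2,4)% 5/5 satisfied
(2,5)% 4/5 satisfied
(2,6)@ 0/3 not
(3,2)% 2/3 satisfied
(3,4)% 3/5 not
(3,5)% 4/6 satisfied
(4,3)@ 2/5 not
(4,5)@ 1/5 not
(4,6)% 3/5 not
(4,7)% 1/2 not
(5,1)% 1/2 not
(5,2)% 1/5 not
(5,3)@ 4/5 satisfied
(5,4)@ 5/6 satisfied
(5,5)% 1/4 not
(5,7)@ 0/3 not
(6,1)@ 0/2 not
(6,3)@ 3/4 satisfied
(6,4)@ 3/4 satisfied
(6,7)% 0/1 not
Unsatisfied: (2,6), (3,4), (4,3), (4,5), (4,6), (4,7), (5,1), (5,2), (5,5), (5,7), (6,1), (6,7) — 12 in total.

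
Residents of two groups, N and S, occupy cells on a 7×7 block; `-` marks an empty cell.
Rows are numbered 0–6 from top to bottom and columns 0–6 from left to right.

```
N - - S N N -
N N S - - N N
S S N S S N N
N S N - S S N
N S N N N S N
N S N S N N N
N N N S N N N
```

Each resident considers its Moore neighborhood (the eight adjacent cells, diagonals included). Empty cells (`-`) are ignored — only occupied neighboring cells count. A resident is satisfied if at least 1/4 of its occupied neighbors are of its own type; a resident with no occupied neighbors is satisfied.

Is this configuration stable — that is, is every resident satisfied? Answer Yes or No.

(0,0)N 2/2 ✓
(0,3)S 1/2 ✓
(0,4)N 2/3 ✓
(0,5)N 3/3 ✓
(1,0)N 2/4 ✓
(1,1)N 3/6 ✓
(1,2)S 3/5 ✓
(1,5)N 5/6 ✓
(1,6)N 4/4 ✓
(2,0)S 2/5 ✓
(2,1)S 3/8 ✓
(2,2)N 2/6 ✓
(2,3)S 3/5 ✓
(2,4)S 3/5 ✓
(2,5)N 4/7 ✓
(2,6)N 4/5 ✓
(3,0)N 1/5 ✗
(3,1)S 3/8 ✓
(3,2)N 3/7 ✓
(3,4)S 4/7 ✓
(3,5)S 3/8 ✓
(3,6)N 3/5 ✓
(4,0)N 2/5 ✓
(4,1)S 2/8 ✓
(4,2)N 3/7 ✓
(4,3)N 5/7 ✓
(4,4)N 3/7 ✓
(4,5)S 2/8 ✓
(4,6)N 3/5 ✓
(5,0)N 3/5 ✓
(5,1)S 1/8 ✗
(5,2)N 4/8 ✓
(5,3)S 1/8 ✗
(5,4)N 5/8 ✓
(5,5)N 7/8 ✓
(5,6)N 4/5 ✓
(6,0)N 2/3 ✓
(6,1)N 4/5 ✓
(6,2)N 2/5 ✓
(6,3)S 1/5 ✗
(6,4)N 3/5 ✓
(6,5)N 5/5 ✓
(6,6)N 3/3 ✓
For instance (3,0) has only 1/5 same-type neighbors, below 1/4.

No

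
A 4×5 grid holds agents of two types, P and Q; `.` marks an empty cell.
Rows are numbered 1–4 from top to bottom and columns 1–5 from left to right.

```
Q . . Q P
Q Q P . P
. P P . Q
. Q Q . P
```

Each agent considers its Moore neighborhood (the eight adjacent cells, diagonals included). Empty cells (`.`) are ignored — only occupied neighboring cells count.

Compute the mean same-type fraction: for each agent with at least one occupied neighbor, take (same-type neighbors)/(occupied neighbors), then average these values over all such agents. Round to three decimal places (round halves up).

0.369

(1,1)Q 2/2
(1,4)Q 0/3
(1,5)P 1/2
(2,1)Q 2/3
(2,2)Q 2/5
(2,3)P 2/4
(2,5)P 1/3
(3,2)P 2/6
(3,3)P 2/5
(3,5)Q 0/2
(4,2)Q 1/3
(4,3)Q 1/3
(4,5)P 0/1
Sum over 13 agents: 2/2 + 0/3 + 1/2 + 2/3 + 2/5 + 2/4 + 1/3 + 2/6 + 2/5 + 0/2 + 1/3 + 1/3 + 0/1 = 24/5; mean = 24/5 ÷ 13 = 24/65 = 0.369230… → 0.369.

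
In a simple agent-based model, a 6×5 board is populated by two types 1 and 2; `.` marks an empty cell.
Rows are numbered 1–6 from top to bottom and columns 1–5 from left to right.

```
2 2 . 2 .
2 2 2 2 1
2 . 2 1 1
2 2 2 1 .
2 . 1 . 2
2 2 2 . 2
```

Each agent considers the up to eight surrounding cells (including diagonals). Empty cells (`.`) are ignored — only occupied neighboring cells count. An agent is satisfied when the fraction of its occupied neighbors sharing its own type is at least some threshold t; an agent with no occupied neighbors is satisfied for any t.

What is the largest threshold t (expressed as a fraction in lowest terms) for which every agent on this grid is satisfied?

1/5

(1,1)2 3/3
(1,2)2 4/4
(1,4)2 2/3
(2,1)2 4/4
(2,2)2 6/6
(2,3)2 5/6
(2,4)2 3/6
(2,5)1 2/4
(3,1)2 4/4
(3,3)2 5/7
(3,4)1 3/7
(3,5)1 3/4
(4,1)2 3/3
(4,2)2 5/6
(4,3)2 2/5
(4,4)1 3/6
(5,1)2 4/4
(5,3)1 1/5
(5,5)2 1/2
(6,1)2 2/2
(6,2)2 3/4
(6,3)2 1/2
(6,5)2 1/1
The smallest same-type fraction is 1/5 at (5,3), which reduces to 1/5. Any threshold above that leaves this agent unsatisfied.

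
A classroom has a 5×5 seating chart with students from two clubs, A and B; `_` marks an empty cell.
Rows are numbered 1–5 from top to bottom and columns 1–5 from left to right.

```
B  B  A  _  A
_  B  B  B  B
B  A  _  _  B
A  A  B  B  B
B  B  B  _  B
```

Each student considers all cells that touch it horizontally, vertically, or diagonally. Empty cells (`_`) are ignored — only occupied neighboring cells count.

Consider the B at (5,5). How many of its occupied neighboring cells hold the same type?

Occupied neighbors of (5,5): (4,4)=B, (4,5)=B.
Same type (B): 2 of 2.

2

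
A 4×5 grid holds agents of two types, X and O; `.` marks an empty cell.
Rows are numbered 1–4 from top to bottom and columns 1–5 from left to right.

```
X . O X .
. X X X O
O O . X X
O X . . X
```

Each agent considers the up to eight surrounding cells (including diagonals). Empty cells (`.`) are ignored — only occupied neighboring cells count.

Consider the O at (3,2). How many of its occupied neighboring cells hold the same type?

Occupied neighbors of (3,2): (2,2)=X, (2,3)=X, (3,1)=O, (4,1)=O, (4,2)=X.
Same type (O): 2 of 5.

2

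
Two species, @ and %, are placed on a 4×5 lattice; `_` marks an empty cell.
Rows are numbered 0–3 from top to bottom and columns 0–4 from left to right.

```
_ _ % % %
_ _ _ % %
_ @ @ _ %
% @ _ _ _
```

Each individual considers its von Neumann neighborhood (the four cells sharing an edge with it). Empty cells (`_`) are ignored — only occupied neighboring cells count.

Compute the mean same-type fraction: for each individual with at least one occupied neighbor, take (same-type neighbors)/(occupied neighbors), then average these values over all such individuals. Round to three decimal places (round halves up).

(0,2)% 1/1
(0,3)% 3/3
(0,4)% 2/2
(1,3)% 2/2
(1,4)% 3/3
(2,1)@ 2/2
(2,2)@ 1/1
(2,4)% 1/1
(3,0)% 0/1
(3,1)@ 1/2
Sum over 10 individuals: 1/1 + 3/3 + 2/2 + 2/2 + 3/3 + 2/2 + 1/1 + 1/1 + 0/1 + 1/2 = 17/2; mean = 17/2 ÷ 10 = 17/20 = 0.85 → 0.850.

0.850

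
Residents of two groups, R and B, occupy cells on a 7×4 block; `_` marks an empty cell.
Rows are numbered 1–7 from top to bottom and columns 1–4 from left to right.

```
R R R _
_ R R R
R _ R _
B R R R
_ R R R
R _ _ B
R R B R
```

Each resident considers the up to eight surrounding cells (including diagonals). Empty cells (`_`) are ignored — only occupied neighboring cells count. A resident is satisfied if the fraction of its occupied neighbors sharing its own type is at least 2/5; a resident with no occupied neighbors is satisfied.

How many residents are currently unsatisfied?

4

Row 1: (1,1)R 2/2 ✓ · (1,2)R 4/4 ✓ · (1,3)R 4/4 ✓
Row 2: (2,2)R 6/6 ✓ · (2,3)R 5/5 ✓ · (2,4)R 3/3 ✓
Row 3: (3,1)R 2/3 ✓ · (3,3)R 6/6 ✓
Row 4: (4,1)B 0/3 ✗ · (4,2)R 5/6 ✓ · (4,3)R 6/6 ✓ · (4,4)R 4/4 ✓
Row 5: (5,2)R 4/5 ✓ · (5,3)R 5/6 ✓ · (5,4)R 3/4 ✓
Row 6: (6,1)R 3/3 ✓ · (6,4)B 1/4 ✗
Row 7: (7,1)R 2/2 ✓ · (7,2)R 2/3 ✓ · (7,3)B 1/3 ✗ · (7,4)R 0/2 ✗
Unsatisfied: (4,1), (6,4), (7,3), (7,4) — 4 in total.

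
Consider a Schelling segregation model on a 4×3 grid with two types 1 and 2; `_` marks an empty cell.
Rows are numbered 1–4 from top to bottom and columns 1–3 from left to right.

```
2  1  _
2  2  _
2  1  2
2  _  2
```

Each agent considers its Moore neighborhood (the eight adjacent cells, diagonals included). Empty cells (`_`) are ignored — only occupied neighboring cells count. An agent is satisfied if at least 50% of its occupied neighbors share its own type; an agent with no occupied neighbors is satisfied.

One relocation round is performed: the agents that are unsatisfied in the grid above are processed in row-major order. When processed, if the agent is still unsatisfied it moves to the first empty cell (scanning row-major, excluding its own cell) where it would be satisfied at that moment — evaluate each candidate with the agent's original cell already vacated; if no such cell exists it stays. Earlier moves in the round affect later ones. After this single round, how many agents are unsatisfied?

1

Initially unsatisfied (in order): (1,2), (3,2).
  (1,2): no empty cell satisfies it; stays.
  (3,2) → (1,3).
Resulting grid:
2 1 1
2 2 _
2 _ 2
2 _ 2
Unsatisfied now: (1,2).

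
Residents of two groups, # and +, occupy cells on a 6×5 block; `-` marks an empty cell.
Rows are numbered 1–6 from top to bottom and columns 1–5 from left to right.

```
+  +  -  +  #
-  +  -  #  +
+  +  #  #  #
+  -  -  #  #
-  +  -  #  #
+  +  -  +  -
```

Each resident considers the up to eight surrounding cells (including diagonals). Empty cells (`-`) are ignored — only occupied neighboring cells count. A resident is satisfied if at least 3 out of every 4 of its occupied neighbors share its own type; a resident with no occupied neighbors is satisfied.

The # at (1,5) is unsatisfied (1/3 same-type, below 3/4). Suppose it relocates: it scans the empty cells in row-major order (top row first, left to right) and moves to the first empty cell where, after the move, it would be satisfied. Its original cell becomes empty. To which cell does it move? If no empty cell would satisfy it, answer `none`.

none

Vacating (1,5). Empty cells in order:
  (1,3): 1/4 same-type → still unsatisfied.
  (2,1): 0/5 same-type → still unsatisfied.
  (2,3): 3/7 same-type → still unsatisfied.
  (4,2): 1/5 same-type → still unsatisfied.
  (4,3): 4/6 same-type → still unsatisfied.
  (5,1): 0/4 same-type → still unsatisfied.
  (5,3): 2/5 same-type → still unsatisfied.
  (6,3): 1/4 same-type → still unsatisfied.
  (6,5): 2/3 same-type → still unsatisfied.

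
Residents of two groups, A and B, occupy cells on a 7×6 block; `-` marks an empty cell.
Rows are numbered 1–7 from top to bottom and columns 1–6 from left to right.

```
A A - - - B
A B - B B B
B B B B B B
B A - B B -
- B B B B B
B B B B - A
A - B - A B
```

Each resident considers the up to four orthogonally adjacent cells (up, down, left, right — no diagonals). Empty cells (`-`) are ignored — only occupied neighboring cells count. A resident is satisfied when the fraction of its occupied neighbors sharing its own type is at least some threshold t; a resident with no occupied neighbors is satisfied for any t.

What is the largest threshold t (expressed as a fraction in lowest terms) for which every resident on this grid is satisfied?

0/1

(1,1)A 2/2
(1,2)A 1/2
(1,6)B 1/1
(2,1)A 1/3
(2,2)B 1/3
(2,4)B 2/2
(2,5)B 3/3
(2,6)B 3/3
(3,1)B 2/3
(3,2)B 3/4
(3,3)B 2/2
(3,4)B 4/4
(3,5)B 4/4
(3,6)B 2/2
(4,1)B 1/2
(4,2)A 0/3
(4,4)B 3/3
(4,5)B 3/3
(5,2)B 2/3
(5,3)B 3/3
(5,4)B 4/4
(5,5)B 3/3
(5,6)B 1/2
(6,1)B 1/2
(6,2)B 3/3
(6,3)B 4/4
(6,4)B 2/2
(6,6)A 0/2
(7,1)A 0/1
(7,3)B 1/1
(7,5)A 0/1
(7,6)B 0/2
The smallest same-type fraction is 0/3 at (4,2), which reduces to 0/1. Any threshold above that leaves this resident unsatisfied.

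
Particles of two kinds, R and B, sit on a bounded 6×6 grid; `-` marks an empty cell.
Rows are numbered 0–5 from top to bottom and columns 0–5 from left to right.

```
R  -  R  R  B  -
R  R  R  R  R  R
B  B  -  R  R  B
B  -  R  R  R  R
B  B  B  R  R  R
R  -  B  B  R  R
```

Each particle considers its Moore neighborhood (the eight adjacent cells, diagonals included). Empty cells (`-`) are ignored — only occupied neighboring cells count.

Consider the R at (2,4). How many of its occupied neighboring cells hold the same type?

Occupied neighbors of (2,4): (1,3)=R, (1,4)=R, (1,5)=R, (2,3)=R, (2,5)=B, (3,3)=R, (3,4)=R, (3,5)=R.
Same type (R): 7 of 8.

7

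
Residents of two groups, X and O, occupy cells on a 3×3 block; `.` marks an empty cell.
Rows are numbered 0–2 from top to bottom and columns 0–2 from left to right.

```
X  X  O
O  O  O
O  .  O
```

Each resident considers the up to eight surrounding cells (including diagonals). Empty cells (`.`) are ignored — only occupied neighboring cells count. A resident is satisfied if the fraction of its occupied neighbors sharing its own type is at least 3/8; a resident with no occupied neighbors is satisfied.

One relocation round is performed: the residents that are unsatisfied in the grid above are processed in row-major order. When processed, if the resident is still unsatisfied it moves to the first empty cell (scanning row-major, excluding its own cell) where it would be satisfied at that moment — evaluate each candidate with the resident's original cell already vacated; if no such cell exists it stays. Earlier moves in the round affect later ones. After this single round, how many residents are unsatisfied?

2

Initially unsatisfied (in order): (0,0), (0,1).
  (0,0): no empty cell satisfies it; stays.
  (0,1): no empty cell satisfies it; stays.
Resulting grid:
X X O
O O O
O . O
Unsatisfied now: (0,0), (0,1).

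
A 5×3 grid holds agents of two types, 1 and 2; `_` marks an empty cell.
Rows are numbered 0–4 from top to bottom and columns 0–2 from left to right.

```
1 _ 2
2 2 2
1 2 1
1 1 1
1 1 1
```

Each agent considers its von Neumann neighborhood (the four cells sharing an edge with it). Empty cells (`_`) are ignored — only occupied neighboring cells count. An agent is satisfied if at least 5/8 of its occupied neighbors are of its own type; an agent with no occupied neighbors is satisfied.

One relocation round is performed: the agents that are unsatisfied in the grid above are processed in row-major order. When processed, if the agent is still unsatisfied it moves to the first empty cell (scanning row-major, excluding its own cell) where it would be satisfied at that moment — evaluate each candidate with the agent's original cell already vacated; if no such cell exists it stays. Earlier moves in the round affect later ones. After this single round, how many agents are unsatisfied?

Initially unsatisfied (in order): (0,0), (1,0), (2,0), (2,1), (2,2).
  (0,0): no empty cell satisfies it; stays.
  (1,0) → (0,1).
  (2,0): no empty cell satisfies it; stays.
  (2,1): no empty cell satisfies it; stays.
  (2,2) → (1,0).
Resulting grid:
1 2 2
1 2 2
1 2 _
1 1 1
1 1 1
Unsatisfied now: (0,0), (2,1).

2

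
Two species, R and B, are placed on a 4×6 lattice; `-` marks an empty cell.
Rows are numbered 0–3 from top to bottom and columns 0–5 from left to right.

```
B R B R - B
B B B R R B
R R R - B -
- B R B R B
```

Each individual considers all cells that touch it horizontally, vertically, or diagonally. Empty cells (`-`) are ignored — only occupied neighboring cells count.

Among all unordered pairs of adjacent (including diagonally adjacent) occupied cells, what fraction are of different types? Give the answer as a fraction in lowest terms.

29/47

Scan each occupied cell's neighbors to the right and below (and the two forward diagonals) so each pair is counted once.
From row 0: 9 unlike of 16 pairs (running 9/16).
From row 1: 11 unlike of 16 pairs (running 20/32).
From row 2: 5 unlike of 11 pairs (running 25/43).
From row 3: 4 unlike of 4 pairs (running 29/47).
Total adjacent occupied pairs: 47; unlike-type pairs: 29.
29/47 is already in lowest terms.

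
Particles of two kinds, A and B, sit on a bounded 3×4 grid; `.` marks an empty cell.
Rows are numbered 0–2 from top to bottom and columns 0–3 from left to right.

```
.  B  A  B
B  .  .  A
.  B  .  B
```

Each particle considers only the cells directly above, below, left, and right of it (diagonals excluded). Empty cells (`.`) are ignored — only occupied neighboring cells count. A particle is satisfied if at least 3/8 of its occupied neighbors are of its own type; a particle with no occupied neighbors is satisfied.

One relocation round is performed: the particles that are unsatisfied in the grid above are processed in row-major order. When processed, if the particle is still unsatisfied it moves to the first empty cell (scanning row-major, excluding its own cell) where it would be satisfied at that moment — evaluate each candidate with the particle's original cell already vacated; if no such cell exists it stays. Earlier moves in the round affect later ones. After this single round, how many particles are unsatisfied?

0

Initially unsatisfied (in order): (0,1), (0,2), (0,3), (1,3), (2,3).
  (0,1) → (0,0).
  (0,2) → (1,2).
  (0,3) → (0,1).
  (1,3): now satisfied by earlier moves; stays.
  (2,3) → (0,2).
Resulting grid:
B B B .
B . A A
. B . .
All satisfied now.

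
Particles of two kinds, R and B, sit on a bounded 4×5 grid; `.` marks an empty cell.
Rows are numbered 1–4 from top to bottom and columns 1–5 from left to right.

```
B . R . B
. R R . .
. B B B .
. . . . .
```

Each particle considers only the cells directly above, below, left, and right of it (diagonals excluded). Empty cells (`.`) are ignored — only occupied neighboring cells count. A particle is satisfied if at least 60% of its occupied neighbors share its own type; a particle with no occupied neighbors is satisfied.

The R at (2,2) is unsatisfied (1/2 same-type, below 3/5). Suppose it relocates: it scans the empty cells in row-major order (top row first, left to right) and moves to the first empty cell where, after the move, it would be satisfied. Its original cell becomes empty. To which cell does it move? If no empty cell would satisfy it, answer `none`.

Vacating (2,2). Empty cells in order:
  (1,2): 1/2 same-type → still unsatisfied.
  (1,4): 1/2 same-type → still unsatisfied.
  (2,1): 0/1 same-type → still unsatisfied.
  (2,4): 1/2 same-type → still unsatisfied.
  (2,5): 0/1 same-type → still unsatisfied.
  (3,1): 0/1 same-type → still unsatisfied.
  (3,5): 0/1 same-type → still unsatisfied.
  (4,1): 0/0 same-type → satisfied — stop here.

(4,1)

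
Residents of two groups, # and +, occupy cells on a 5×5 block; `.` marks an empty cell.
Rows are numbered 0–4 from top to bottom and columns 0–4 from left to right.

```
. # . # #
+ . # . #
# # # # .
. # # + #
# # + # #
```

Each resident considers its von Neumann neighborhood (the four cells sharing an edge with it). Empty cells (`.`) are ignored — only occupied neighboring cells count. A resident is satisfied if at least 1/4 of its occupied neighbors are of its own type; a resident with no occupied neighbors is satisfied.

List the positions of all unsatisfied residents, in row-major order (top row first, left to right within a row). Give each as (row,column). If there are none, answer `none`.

(1,0), (3,3), (4,2)

(0,1)# 0/0 ✓
(0,3)# 1/1 ✓
(0,4)# 2/2 ✓
(1,0)+ 0/1 ✗
(1,2)# 1/1 ✓
(1,4)# 1/1 ✓
(2,0)# 1/2 ✓
(2,1)# 3/3 ✓
(2,2)# 4/4 ✓
(2,3)# 1/2 ✓
(3,1)# 3/3 ✓
(3,2)# 2/4 ✓
(3,3)+ 0/4 ✗
(3,4)# 1/2 ✓
(4,0)# 1/1 ✓
(4,1)# 2/3 ✓
(4,2)+ 0/3 ✗
(4,3)# 1/3 ✓
(4,4)# 2/2 ✓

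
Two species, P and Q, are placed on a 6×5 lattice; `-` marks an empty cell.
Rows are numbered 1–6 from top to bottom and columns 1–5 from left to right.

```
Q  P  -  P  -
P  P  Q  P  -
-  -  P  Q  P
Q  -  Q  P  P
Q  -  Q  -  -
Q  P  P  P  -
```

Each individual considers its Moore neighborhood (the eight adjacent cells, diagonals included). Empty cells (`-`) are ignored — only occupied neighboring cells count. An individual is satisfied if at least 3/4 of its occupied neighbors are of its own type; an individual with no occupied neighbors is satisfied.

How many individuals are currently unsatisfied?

18

(1,1)Q 0/3 not
(1,2)P 2/4 not
(1,4)P 1/2 not
(2,1)P 2/3 not
(2,2)P 3/5 not
(2,3)Q 1/6 not
(2,4)P 3/5 not
(3,3)P 3/6 not
(3,4)Q 2/7 not
(3,5)P 3/4 satisfied
(4,1)Q 1/1 satisfied
(4,3)Q 2/4 not
(4,4)P 3/6 not
(4,5)P 2/3 not
(5,1)Q 2/3 not
(5,3)Q 1/5 not
(6,1)Q 1/2 not
(6,2)P 1/4 not
(6,3)P 2/3 not
(6,4)P 1/2 not
Unsatisfied: (1,1), (1,2), (1,4), (2,1), (2,2), (2,3), (2,4), (3,3), (3,4), (4,3), (4,4), (4,5), (5,1), (5,3), (6,1), (6,2), (6,3), (6,4) — 18 in total.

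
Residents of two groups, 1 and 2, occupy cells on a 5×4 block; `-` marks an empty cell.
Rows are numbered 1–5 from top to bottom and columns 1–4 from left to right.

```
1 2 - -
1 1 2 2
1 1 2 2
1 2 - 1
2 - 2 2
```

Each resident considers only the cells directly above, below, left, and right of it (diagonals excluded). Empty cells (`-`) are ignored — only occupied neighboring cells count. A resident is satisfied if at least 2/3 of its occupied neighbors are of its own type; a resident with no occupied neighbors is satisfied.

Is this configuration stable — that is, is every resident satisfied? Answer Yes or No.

No

Row 1: (1,1)1 1/2 ✗ · (1,2)2 0/2 ✗
Row 2: (2,1)1 3/3 ✓ · (2,2)1 2/4 ✗ · (2,3)2 2/3 ✓ · (2,4)2 2/2 ✓
Row 3: (3,1)1 3/3 ✓ · (3,2)1 2/4 ✗ · (3,3)2 2/3 ✓ · (3,4)2 2/3 ✓
Row 4: (4,1)1 1/3 ✗ · (4,2)2 0/2 ✗ · (4,4)1 0/2 ✗
Row 5: (5,1)2 0/1 ✗ · (5,3)2 1/1 ✓ · (5,4)2 1/2 ✗
For instance (1,1) has only 1/2 same-type neighbors, below 2/3.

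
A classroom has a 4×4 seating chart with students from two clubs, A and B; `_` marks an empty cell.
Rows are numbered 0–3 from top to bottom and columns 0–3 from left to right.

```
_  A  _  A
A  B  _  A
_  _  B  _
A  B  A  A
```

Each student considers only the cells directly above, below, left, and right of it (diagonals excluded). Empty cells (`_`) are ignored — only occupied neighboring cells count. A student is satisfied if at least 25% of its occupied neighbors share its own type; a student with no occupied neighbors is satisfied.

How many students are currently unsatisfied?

6

Row 0: (0,1)A 0/1 ✗ · (0,3)A 1/1 ✓
Row 1: (1,0)A 0/1 ✗ · (1,1)B 0/2 ✗ · (1,3)A 1/1 ✓
Row 2: (2,2)B 0/1 ✗
Row 3: (3,0)A 0/1 ✗ · (3,1)B 0/2 ✗ · (3,2)A 1/3 ✓ · (3,3)A 1/1 ✓
Unsatisfied: (0,1), (1,0), (1,1), (2,2), (3,0), (3,1) — 6 in total.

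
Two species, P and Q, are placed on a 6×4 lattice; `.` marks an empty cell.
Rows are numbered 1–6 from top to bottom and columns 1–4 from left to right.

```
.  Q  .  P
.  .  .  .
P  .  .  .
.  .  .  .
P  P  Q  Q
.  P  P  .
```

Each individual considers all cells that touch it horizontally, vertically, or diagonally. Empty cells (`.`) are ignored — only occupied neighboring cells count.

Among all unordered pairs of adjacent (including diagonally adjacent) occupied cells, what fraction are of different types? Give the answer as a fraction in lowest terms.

Scan each occupied cell's neighbors to the right and below (and the two forward diagonals) so each pair is counted once.
Row 5: P(5,1)–P(5,2)= P(5,1)–P(6,2)= P(5,2)–Q(5,3)≠ P(5,2)–P(6,2)= P(5,2)–P(6,3)= Q(5,3)–Q(5,4)= Q(5,3)–P(6,3)≠ Q(5,3)–P(6,2)≠ Q(5,4)–P(6,3)≠  → 4/9 unlike.
Row 6: P(6,2)–P(6,3)=  → 0/1 unlike.
Total adjacent occupied pairs: 10; unlike-type pairs: 4.
4/10 reduces to 2/5.

2/5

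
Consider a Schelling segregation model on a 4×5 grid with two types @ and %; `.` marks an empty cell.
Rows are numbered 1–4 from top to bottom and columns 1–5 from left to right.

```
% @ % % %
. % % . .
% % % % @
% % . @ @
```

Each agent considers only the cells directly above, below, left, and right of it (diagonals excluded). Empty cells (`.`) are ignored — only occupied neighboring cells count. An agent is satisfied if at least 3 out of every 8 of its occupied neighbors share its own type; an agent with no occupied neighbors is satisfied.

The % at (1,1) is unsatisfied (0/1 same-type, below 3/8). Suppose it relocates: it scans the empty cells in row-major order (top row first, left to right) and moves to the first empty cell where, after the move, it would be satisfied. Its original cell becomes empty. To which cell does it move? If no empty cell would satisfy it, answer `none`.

(2,1)

Vacating (1,1). Empty cells in order:
  (2,1): 2/2 same-type → satisfied — stop here.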